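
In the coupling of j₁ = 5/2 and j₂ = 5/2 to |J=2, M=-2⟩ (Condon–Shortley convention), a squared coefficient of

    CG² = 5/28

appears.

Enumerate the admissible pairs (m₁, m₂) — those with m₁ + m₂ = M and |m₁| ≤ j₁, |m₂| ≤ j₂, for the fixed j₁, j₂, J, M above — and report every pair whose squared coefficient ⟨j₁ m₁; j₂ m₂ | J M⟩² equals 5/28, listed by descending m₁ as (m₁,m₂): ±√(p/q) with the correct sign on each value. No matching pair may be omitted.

Admissible pairs with m₁+m₂ = M = -2: (-5/2,1/2), (-3/2,-1/2), (-1/2,-3/2), (1/2,-5/2)
  (m₁,m₂)=(1/2,-5/2): CG² = 5/28, CG = +√(5/28)   ← matches the target
  (m₁,m₂)=(-1/2,-3/2): CG² = 9/28, CG = −√(9/28)
  (m₁,m₂)=(-3/2,-1/2): CG² = 9/28, CG = +√(9/28)
  (m₁,m₂)=(-5/2,1/2): CG² = 5/28, CG = −√(5/28)   ← matches the target
Pairs with CG² = 5/28: (1/2,-5/2): +√(5/28); (-5/2,1/2): −√(5/28)

(1/2,-5/2): +√(5/28); (-5/2,1/2): −√(5/28)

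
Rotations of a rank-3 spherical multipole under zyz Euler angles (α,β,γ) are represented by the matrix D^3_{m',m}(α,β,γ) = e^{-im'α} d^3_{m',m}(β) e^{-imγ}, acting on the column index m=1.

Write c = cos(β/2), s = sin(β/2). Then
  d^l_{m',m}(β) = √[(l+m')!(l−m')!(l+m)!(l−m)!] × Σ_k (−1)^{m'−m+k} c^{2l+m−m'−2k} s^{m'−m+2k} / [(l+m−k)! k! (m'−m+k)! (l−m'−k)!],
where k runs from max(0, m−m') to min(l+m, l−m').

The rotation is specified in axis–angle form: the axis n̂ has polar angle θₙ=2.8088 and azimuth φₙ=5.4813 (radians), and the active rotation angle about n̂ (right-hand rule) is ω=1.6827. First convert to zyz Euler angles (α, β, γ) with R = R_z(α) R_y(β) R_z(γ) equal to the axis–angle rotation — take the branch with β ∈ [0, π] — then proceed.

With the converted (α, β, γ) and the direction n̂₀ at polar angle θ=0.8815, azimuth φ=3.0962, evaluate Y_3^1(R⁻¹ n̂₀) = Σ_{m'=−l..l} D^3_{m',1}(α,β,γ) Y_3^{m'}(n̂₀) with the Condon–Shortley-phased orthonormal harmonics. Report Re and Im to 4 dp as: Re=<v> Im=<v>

Axis–angle → zyz. n̂ = (sinθₙcosφₙ, sinθₙsinφₙ, cosθₙ) = (+0.227161, -0.234777, -0.945134), ω = 1.6827.
R = I cosω + sinω [n̂]ₓ + (1−cosω) n̂n̂ᵀ gives
  R = [-0.054306, +0.879934, -0.471981; -0.998510, -0.050395, +0.020935; -0.005364, +0.472415, +0.881360]
β = atan2(√(R₁₃²+R₂₃²), R₃₃) = 0.492063; α = atan2(R₂₃, R₁₃) mod 2π = 3.097265; γ = atan2(R₃₂, −R₃₁) mod 2π = 1.559443
Need the full column D^3_{m',1} for m'=−3..3 at α=3.0973, β=0.4921, γ=1.5594.
cos(β/2)=0.969887, sin(β/2)=0.243557
d^3_{-3,1}: single k=4 term ⇒ +0.012820;  D = +0.001555+0.012725i
d^3_{-2,1}: k∈[3..4] ⇒ +0.083367 -0.002629 = +0.080738;  D = -0.006235-0.080497i
d^3_{-1,1}: k∈[2..4] ⇒ +0.314946 -0.026481 +0.000209 = +0.288674;  D = +0.009517+0.288517i
d^3_{0,1}: k∈[1..3] ⇒ +0.724096 -0.136986 +0.002879 = +0.589989;  D = +0.006698-0.589951i
d^3_{1,1}: k∈[0..2] ⇒ +0.832388 -0.419928 +0.019861 = +0.432321;  D = -0.024059+0.431651i
d^3_{2,1}: k∈[0..1] ⇒ -0.661006 +0.083367 = -0.577639;  D = -0.057672+0.574753i
d^3_{3,1}: single k=0 term ⇒ +0.203297;  D = -0.029241+0.201183i
Y_3^{m'}(θ=0.8815,φ=3.0962) and Σ D·Y over m':
  (+0.0016+0.0127i)·(-0.1900-0.0260i)  (-0.0062-0.0805i)·(+0.3855+0.0351i)  (+0.0095+0.2885i)·(-0.2547-0.0116i)  (+0.0067-0.5900i)·(-0.2320+0.0000i)  (-0.0241+0.4317i)·(+0.2547-0.0116i)  (-0.0577+0.5748i)·(+0.3855-0.0351i)  (-0.0292+0.2012i)·(+0.1900-0.0260i)
Y_3^1(R⁻¹ n̂) = -0.003697+0.402352i

Re=-0.0037 Im=0.4024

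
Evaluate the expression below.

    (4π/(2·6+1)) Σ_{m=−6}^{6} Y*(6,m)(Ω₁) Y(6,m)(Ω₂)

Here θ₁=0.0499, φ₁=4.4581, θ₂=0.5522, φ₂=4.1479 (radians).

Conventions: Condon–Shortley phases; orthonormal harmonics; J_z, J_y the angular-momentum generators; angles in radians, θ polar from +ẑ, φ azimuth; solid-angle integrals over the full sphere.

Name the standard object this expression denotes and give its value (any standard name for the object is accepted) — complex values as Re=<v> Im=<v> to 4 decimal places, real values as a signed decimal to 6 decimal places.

This sum is the spherical-harmonic addition theorem: it equals the Legendre polynomial P_l(cos γ) of the angle γ between the two directions.
Term-by-term m-sum for l=6 (normalisation 4π/13 = 0.966644):
  m=-6: Y*=-0.000000+0.000000i  Y=+0.009763+0.002445i  product -0.000000+0.000000i
  m=-5: Y*=-0.000000-0.000000i  Y=-0.017755-0.053729i  product +0.000000+0.000000i
  m=-4: Y*=+0.000012-0.000019i  Y=-0.119493+0.145622i  product +0.000001+0.000004i
  m=-3: Y*=+0.000445+0.000465i  Y=+0.395102+0.048712i  product +0.000153+0.000205i
  m=-2: Y*=-0.011240+0.006266i  Y=-0.202740-0.428622i  product +0.004965+0.003547i
  m=-1: Y*=-0.040841-0.157133i  Y=-0.058338+0.092129i  product +0.016859+0.005404i
  m=+0: Y*=+0.990685-0.000000i  Y=-0.408107+0.000000i  product -0.404306+0.000000i
  m=+1: Y*=+0.040841-0.157133i  Y=+0.058338+0.092129i  product +0.016859-0.005404i
  m=+2: Y*=-0.011240-0.006266i  Y=-0.202740+0.428622i  product +0.004965-0.003547i
  m=+3: Y*=-0.000445+0.000465i  Y=-0.395102+0.048712i  product +0.000153-0.000205i
  m=+4: Y*=+0.000012+0.000019i  Y=-0.119493-0.145622i  product +0.000001-0.000004i
  m=+5: Y*=+0.000000-0.000000i  Y=+0.017755-0.053729i  product +0.000000-0.000000i
  m=+6: Y*=-0.000000-0.000000i  Y=+0.009763-0.002445i  product -0.000000-0.000000i
Accumulated sum -0.360349-0.000000i; after 4π/(2l+1) scaling, -0.348330-0.000000i ⇒ P_6 = -0.348330

Legendre polynomial (addition theorem), -0.348330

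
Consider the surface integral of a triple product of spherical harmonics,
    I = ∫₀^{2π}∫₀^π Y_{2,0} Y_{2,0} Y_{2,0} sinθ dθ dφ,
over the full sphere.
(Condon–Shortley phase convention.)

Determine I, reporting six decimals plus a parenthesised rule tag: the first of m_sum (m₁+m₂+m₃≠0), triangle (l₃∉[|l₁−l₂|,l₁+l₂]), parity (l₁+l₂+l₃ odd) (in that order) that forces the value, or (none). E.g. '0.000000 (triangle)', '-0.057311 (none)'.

m-sum 0 ✓  L=6 even ✓  0≤2≤4 ✓
Π(2lᵢ+1) = 5×5×5 = 125
triangle coeff Δ(2,2,2) = 1/630
Σ_t [0,2]: t=0:+1/8 t=1:−1/1 t=2:+1/8 = -3/4
(3j)²=2/35 [(2 2 2; 0 0 0)], sign=-1
(m-triple is (0,0,0) — same symbol as above.)
⇒ 4πI² = 20/49
I = (+1)√(20/49/(4π)) = 0.18022375
No selection rule forces the value: the integral is nonzero (none).

0.180224 (none)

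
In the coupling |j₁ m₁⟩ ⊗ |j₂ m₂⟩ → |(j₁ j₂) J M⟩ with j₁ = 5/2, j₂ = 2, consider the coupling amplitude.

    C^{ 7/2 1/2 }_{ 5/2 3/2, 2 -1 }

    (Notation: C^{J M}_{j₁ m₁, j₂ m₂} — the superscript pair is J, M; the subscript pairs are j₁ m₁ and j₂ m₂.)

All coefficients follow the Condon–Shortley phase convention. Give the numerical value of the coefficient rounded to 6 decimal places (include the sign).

√[8·1!4!3!/9! · 4!1!1!3!4!3!] = √(2304/35)
  +(−1)^0/∏(0,1,1,1,3,2)! = 1/12  (running 1/12)
  +(−1)^1/∏(1,0,0,0,4,3)! = -1/144  (running 11/144)
⟨..|..⟩ = √(2304/35)·(11/144) = +0.619780

+0.619780  (= +√(121/315))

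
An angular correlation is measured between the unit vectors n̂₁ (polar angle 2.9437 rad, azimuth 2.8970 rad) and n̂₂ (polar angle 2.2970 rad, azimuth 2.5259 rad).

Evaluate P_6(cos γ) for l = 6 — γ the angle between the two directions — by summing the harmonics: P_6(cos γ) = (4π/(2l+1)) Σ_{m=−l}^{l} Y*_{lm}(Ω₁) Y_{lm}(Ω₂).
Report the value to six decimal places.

Addition theorem: P_6(cos γ) = (4π/13) Σ_m Y*_{lm}(Ω₁) Y_{lm}(Ω₂), m = −6…6:
  m=-6: Y*=+0.000003-0.000028i  Y=-0.071848-0.044304i  product -0.000001+0.000002i
  m=-5: Y*=+0.000164-0.000453i  Y=-0.259166+0.016383i  product -0.000035+0.000120i
  m=-4: Y*=+0.002850-0.004234i  Y=-0.334173+0.269582i  product +0.000189+0.002183i
  m=-3: Y*=+0.027303-0.024620i  Y=-0.091262+0.321875i  product +0.005433+0.011035i
  m=-2: Y*=+0.157732-0.083967i  Y=-0.031568-0.089410i  product -0.012487-0.011452i
  m=-1: Y*=+0.512992-0.128038i  Y=-0.302591-0.214061i  product -0.182635-0.071069i
  m=+0: Y*=+0.639361-0.000000i  Y=-0.009052+0.000000i  product -0.005788+0.000000i
  m=+1: Y*=-0.512992-0.128038i  Y=+0.302591-0.214061i  product -0.182635+0.071069i
  m=+2: Y*=+0.157732+0.083967i  Y=-0.031568+0.089410i  product -0.012487+0.011452i
  m=+3: Y*=-0.027303-0.024620i  Y=+0.091262+0.321875i  product +0.005433-0.011035i
  m=+4: Y*=+0.002850+0.004234i  Y=-0.334173-0.269582i  product +0.000189-0.002183i
  m=+5: Y*=-0.000164-0.000453i  Y=+0.259166+0.016383i  product -0.000035-0.000120i
  m=+6: Y*=+0.000003+0.000028i  Y=-0.071848+0.044304i  product -0.000001-0.000002i
Accumulated sum -0.384860-0.000000i; after 4π/(2l+1) scaling, -0.372023-0.000000i ⇒ P_6 = -0.372023

-0.372023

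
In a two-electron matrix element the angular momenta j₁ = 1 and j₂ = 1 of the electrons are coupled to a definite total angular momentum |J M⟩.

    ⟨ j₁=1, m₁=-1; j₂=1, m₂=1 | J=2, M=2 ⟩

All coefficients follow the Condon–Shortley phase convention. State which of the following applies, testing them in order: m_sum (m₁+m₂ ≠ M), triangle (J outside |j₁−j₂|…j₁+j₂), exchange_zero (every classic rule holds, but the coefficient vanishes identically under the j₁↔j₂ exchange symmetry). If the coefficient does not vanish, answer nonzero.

m-sum: m₁+m₂ = -1+1 = 0, M = 2  ✗ ⇒ coefficient is 0

m_sum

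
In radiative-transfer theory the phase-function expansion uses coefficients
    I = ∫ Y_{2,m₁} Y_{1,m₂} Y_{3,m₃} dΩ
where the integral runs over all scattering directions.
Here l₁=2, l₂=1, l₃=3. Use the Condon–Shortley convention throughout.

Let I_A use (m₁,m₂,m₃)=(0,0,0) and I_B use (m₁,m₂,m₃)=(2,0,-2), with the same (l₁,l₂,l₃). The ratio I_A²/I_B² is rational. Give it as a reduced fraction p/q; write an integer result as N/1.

Shared (l₁,l₂,l₃)=(2,1,3): N and (l;000)² cancel in I_A²/I_B².
A: Δ = 0!·4!·2!/7! = 1/105; Racah Σ t=0..0: t=0:+1/4 = 1/4; ⇒ 3j(2 1 3; 0 0 0)² = 3/35, sgn -1
B: Δ = 0!·4!·2!/7! = 1/105; Racah Σ t=0..0: t=0:+1/24 = 1/24; ⇒ 3j(2 1 3; 2 0 -2)² = 1/21, sgn -1
I_A²/I_B² = (3/35)/(1/21) = 9/5

9/5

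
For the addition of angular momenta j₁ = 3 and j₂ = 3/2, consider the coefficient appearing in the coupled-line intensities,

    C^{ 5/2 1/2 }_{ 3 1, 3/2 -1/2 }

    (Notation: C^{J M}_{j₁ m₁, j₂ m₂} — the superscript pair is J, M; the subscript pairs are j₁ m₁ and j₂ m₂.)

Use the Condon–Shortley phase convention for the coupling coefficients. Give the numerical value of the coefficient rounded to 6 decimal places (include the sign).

j₁+j₂−J=2  J+j₁−j₂=4  J−j₁+j₂=1  j₁+j₂+J+1=8
(j₁±m₁, j₂±m₂, J±M) = (4,2,1,2,3,2)
P² = 288/35
sum k=0..1:
  [0] +1/8 = 1/8
  [1] −1/6 = -1/6
S = -1/24
C² = P²·S² = 1/70 ; C = -0.119523

-0.119523  (= −√(1/70))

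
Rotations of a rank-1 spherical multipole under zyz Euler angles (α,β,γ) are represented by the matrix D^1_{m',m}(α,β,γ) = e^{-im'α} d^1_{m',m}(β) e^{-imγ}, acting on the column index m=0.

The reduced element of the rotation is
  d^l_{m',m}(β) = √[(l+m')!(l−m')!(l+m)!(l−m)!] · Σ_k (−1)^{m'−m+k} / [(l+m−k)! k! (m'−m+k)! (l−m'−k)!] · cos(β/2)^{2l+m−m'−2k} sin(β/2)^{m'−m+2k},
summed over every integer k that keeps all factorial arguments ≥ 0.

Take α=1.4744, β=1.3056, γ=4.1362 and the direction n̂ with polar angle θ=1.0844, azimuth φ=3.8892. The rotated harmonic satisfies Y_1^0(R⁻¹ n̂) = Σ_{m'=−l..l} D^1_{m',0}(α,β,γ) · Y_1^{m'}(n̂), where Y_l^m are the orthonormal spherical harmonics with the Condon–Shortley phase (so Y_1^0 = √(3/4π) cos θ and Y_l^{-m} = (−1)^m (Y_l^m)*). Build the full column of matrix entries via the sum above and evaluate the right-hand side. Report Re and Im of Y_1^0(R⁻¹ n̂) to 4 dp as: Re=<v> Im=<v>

Need the full column D^1_{m',0} for m'=−1..1 at α=1.4744, β=1.3056, γ=4.1362.
cos(β/2)=0.794386, sin(β/2)=0.607413
d^1_{-1,0}: single k=1 term ⇒ +0.682387;  D = +0.065678+0.679219i
d^1_{0,0}: k∈[0..1] ⇒ +0.631049 -0.368951 = +0.262099;  D = +0.262099+0.000000i
d^1_{1,0}: single k=0 term ⇒ -0.682387;  D = -0.065678+0.679219i
Y_1^{m'}(θ=1.0844,φ=3.8892) and Σ D·Y over m':
  (+0.0657+0.6792i)·(-0.2240+0.2077i)  (+0.2621+0.0000i)·(+0.2284+0.0000i)  (-0.0657+0.6792i)·(+0.2240+0.2077i)
Y_1^0(R⁻¹ n̂) = -0.251644+0.000000i

Re=-0.2516 Im=0.0000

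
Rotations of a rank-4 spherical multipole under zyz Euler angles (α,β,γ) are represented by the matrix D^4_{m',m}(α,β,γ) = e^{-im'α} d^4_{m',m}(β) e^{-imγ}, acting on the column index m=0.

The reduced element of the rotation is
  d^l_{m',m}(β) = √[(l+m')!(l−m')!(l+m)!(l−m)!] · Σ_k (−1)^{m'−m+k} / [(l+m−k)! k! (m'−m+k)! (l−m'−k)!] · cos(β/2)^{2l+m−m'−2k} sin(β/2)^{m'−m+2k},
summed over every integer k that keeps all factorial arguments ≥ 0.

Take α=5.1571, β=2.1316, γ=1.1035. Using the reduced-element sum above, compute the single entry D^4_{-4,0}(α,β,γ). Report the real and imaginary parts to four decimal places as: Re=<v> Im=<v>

Re=-0.0555 Im=0.2631

First d^4_{-4,0}(β=2.1316), then the phase factors e^{-i(-4)α} and e^{-i(0)γ}:
c=cos(2.131600/2)=0.483804, s=sin(2.131600/2)=0.875176; N=√[1·40320·24·24]=4819.161753
k∈{4} keeps every argument non-negative
  k=4: (−1)^0·4819.1618/(576)·0.4838^4·0.8752^4 = +0.268912
d^4_{-4,0}(2.1316) = +0.268912
Attach z-rotation phases: D = e^{-i(-4)(5.1571)}·(+0.268912)·e^{-i(0)(1.1035)} = -0.055544+0.263113i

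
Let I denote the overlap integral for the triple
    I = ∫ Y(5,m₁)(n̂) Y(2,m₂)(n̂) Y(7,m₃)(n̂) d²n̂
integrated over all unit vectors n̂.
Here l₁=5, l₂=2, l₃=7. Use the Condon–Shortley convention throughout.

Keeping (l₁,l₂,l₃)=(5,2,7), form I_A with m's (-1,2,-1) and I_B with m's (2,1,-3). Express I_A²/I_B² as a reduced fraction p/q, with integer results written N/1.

l's match ⇒ only the (l;m) 3-j factors differ between A and B.
A: triangle coeff Δ(5,2,7) = 1/15015; Σ_t [0,0]: t=0:+1/414720 = 1/414720; (3j)²=2/429 [(5 2 7; -1 2 -1)], sign=+1
B: triangle coeff Δ(5,2,7) = 1/15015; Σ_t [0,0]: t=0:+1/181440 = 1/181440; (3j)²=32/1001 [(5 2 7; 2 1 -3)], sign=+1
I_A²/I_B² = (2/429)/(32/1001) = 7/48

7/48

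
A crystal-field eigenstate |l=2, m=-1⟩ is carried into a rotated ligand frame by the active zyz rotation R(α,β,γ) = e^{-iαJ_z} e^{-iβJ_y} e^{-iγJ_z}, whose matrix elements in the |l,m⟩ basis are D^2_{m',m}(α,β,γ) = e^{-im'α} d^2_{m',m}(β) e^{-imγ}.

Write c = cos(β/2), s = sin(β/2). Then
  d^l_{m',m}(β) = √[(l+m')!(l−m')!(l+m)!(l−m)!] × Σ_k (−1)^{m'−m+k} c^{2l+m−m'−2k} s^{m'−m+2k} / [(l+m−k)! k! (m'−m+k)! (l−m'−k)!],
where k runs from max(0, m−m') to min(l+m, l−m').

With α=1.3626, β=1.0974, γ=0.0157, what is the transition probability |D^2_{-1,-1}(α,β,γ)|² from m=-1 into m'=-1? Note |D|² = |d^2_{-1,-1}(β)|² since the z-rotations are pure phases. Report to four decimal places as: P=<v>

P=0.0041

D^2_{-1,-1}(1.3626,1.0974,0.0157) = e^{-i·-1·1.3626}·d^2_{-1,-1}(1.0974)·e^{-i·-1·0.0157}. Compute d first:
Half-angle: c=0.853203, s=0.521579. N=√(1·6·1·6)=6.000000
The bounds max(0,m−m')=0 and min(l+m,l−m')=1 give 2 terms
  k=0: (−1)^0·6.0000/(6)·0.8532^4·0.5216^0 = +0.529920
  k=1: (−1)^1·6.0000/(2)·0.8532^2·0.5216^2 = -0.594108
d^2_{-1,-1}(1.0974) = +0.529920 -0.594108 = -0.064189
|D^2_{-1,-1}|² = |d^2_{-1,-1}(β)|² = (-0.064189)² = 0.004120 (the z-rotation phases have unit modulus)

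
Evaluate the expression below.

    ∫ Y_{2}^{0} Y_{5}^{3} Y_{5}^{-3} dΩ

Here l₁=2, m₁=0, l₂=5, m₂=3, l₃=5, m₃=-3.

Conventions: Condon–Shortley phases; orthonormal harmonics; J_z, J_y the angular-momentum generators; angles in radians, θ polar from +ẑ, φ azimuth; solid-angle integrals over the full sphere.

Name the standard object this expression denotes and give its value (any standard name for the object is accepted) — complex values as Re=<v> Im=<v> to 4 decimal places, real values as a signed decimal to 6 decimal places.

Gaunt coefficient, -0.016174

This is a Gaunt coefficient — the integral of a triple product of spherical harmonics over the sphere.
Rules hold: Σm=0, L=12 even, 3≤5≤7.
N = 5·11·11 = 605
Δ = 2!·2!·8!/13! = 1/38610
Racah Σ t=0..2: t=0:+1/2880 t=1:−1/576 t=2:+1/2880 = -1/960
⇒ 3j(2 5 5; 0 0 0)² = 10/429, sgn +1
Racah Σ t=0..2: t=0:+1/161280 t=1:−1/5040 t=2:+1/5760 = -1/53760
⇒ 3j(2 5 5; 0 3 -3)² = 1/4290, sgn -1
4πI² = N·(3j₀)²·(3jₘ)² = 5/1521
I = -1·√(0.00328731/4π) = -0.01617393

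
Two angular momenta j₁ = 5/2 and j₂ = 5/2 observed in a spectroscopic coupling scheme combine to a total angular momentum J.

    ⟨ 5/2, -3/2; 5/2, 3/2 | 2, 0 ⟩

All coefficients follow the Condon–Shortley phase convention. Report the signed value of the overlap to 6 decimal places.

triangle: 3!×2!×2!/8! = 24/40320
(j±m)!: 1!×4!×4!×1!×2!×2! = 2304
prefactor² = (2J+1)×Δ×N² = 48/7
  k=2: +1/(2!×1!×2!×2!×0!×0!) = 1/8
  k=3: −1/(3!×0!×1!×1!×1!×1!) = -1/6
Σ = -1/24  ⇒  CG² = 48/7×(-1/24)² = 1/84
CG = −√(1/84) = -0.109109

-0.109109  (= −√(1/84))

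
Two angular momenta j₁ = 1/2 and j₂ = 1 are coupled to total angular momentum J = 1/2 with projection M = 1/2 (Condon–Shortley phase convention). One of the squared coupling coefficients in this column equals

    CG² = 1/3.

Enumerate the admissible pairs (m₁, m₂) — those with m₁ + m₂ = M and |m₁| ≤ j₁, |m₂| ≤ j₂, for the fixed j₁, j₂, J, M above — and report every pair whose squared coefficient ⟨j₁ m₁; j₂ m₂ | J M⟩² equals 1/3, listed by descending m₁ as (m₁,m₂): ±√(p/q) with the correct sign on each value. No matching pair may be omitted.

(1/2,0): +√(1/3)

Admissible pairs with m₁+m₂ = M = 1/2: (-1/2,1), (1/2,0)
  (m₁,m₂)=(1/2,0): CG² = 1/3, CG = +√(1/3)   ← matches the target
  (m₁,m₂)=(-1/2,1): CG² = 2/3, CG = −√(2/3)
Pairs with CG² = 1/3: (1/2,0): +√(1/3)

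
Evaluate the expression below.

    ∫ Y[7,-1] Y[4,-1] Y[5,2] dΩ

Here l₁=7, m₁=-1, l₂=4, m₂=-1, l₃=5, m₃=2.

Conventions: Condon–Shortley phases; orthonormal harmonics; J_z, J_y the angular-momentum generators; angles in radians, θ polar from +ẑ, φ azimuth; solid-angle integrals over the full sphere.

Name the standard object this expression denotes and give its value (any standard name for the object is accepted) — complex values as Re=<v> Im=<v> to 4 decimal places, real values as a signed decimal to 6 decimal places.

This is a Gaunt coefficient — the integral of a triple product of spherical harmonics over the sphere.
Rules hold: Σm=0, L=16 even, 3≤5≤11.
N = 15·9·11 = 1485
Δ = 6!·8!·2!/17! = 1/6126120
Racah Σ t=2..4: t=2:+1/69120 t=3:−1/20736 t=4:+1/69120 = -1/51840
⇒ 3j(7 4 5; 0 0 0)² = 280/21879, sgn +1
Racah Σ t=1..3: t=1:−1/1209600 t=2:+1/69120 t=3:−1/51840 = -41/7257600
⇒ 3j(7 4 5; -1 -1 2)² = 1681/510510, sgn +1
4πI² = N·(3j₀)²·(3jₘ)² = 33620/537251
I = +1·√(0.0625778/4π) = 0.07056759

Gaunt coefficient, +0.070568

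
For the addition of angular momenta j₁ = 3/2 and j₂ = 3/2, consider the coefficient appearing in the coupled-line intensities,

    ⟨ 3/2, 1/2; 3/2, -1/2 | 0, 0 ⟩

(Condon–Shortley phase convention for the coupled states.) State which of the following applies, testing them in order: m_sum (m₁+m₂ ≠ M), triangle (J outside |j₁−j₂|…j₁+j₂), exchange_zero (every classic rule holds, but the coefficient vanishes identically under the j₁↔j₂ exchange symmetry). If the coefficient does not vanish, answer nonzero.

m-sum: m₁+m₂ = 1/2+(-1/2) = 0, M = 0  ✓
triangle: |j₁−j₂| = 0 ≤ J = 0 ≤ j₁+j₂ = 3  ✓
exchange: j₁≠j₂ or m₁≠m₂ — the exchange symmetry imposes no constraint here
value check: CG = −√(1/4) = -0.500000 ≠ 0

nonzero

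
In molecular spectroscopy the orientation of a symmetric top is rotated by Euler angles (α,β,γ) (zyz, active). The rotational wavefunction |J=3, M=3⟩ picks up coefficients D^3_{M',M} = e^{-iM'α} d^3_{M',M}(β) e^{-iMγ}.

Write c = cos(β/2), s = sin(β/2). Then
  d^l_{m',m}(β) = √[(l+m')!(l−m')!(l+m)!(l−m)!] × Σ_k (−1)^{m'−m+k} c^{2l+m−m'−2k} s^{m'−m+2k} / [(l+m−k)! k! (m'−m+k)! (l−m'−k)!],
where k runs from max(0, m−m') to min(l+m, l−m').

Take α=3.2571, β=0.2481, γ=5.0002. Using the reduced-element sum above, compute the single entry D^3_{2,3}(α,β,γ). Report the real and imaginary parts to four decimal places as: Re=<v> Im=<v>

First d^3_{2,3}(β=0.2481), then the phase factors e^{-i(2)α} and e^{-i(3)γ}:
c=cos(0.248100/2)=0.992316, s=sin(0.248100/2)=0.123732; N=√[120·1·720·1]=293.938769
k: max(0,(3)−(2))=1 … min(3+(3),3−(2))=1
  k=1: (−1)^0·293.9388/(120)·0.9923^5·0.1237^1 = +0.291613
d^3_{2,3}(0.2481) = +0.291613
D = (+0.973435-0.228965i)·(+0.291613)·(-0.760078-0.649832i) = -0.259149-0.133716i

Re=-0.2591 Im=-0.1337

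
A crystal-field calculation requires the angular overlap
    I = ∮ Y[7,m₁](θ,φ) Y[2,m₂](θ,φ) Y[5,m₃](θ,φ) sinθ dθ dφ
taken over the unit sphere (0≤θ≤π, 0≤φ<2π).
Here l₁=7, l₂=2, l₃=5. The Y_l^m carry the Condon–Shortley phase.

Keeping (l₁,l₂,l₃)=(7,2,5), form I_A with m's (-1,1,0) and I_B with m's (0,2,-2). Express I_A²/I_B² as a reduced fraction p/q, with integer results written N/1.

48/5

l's match ⇒ only the (l;m) 3-j factors differ between A and B.
A: triangle coeff Δ(7,2,5) = 1/15015; Σ_t [3,3]: t=3:−1/86400 = -1/86400; (3j)²=16/715 [(7 2 5; -1 1 0)], sign=+1
B: triangle coeff Δ(7,2,5) = 1/15015; Σ_t [4,4]: t=4:+1/725760 = 1/725760; (3j)²=1/429 [(7 2 5; 0 2 -2)], sign=-1
I_A²/I_B² = (16/715)/(1/429) = 48/5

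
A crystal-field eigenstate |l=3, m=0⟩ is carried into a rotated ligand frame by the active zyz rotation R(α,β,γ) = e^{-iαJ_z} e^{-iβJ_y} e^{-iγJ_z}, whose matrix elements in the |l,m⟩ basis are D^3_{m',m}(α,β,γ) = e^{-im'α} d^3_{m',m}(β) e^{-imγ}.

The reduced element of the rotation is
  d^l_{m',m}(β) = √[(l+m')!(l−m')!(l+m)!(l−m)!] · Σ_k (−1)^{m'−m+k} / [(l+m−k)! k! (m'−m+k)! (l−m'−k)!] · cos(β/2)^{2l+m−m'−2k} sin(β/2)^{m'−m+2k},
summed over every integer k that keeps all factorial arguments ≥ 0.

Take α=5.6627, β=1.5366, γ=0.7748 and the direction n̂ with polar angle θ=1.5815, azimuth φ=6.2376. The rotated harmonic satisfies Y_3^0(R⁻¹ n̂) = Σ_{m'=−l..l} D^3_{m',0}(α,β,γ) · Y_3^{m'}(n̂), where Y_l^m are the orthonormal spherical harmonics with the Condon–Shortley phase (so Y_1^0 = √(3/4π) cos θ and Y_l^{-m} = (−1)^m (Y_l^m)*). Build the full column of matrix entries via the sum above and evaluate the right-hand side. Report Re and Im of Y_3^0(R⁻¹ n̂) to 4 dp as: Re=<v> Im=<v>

Need the full column D^3_{m',0} for m'=−3..3 at α=5.6627, β=1.5366, γ=0.7748.
cos(β/2)=0.719093, sin(β/2)=0.694914
d^3_{-3,0}: single k=3 term ⇒ +0.558037;  D = -0.159925-0.534630i
d^3_{-2,0}: k∈[2..3] ⇒ +0.707234 -0.660472 = +0.046761;  D = +0.015145-0.044241i
d^3_{-1,0}: k∈[1..3] ⇒ +0.462857 -1.296761 +0.403674 = -0.430230;  D = -0.350034+0.250149i
d^3_{0,0}: k∈[0..3] ⇒ +0.138264 -1.162103 +1.085267 -0.112612 = -0.051185;  D = -0.051185+0.000000i
d^3_{1,0}: k∈[0..2] ⇒ -0.462857 +1.296761 -0.403674 = +0.430230;  D = +0.350034+0.250149i
d^3_{2,0}: k∈[0..1] ⇒ +0.707234 -0.660472 = +0.046761;  D = +0.015145+0.044241i
d^3_{3,0}: single k=0 term ⇒ -0.558037;  D = +0.159925-0.534630i
Y_3^{m'}(θ=1.5815,φ=6.2376) and Σ D·Y over m':
  (-0.1599-0.5346i)·(+0.4133+0.0569i)  (+0.0151-0.0442i)·(-0.0109-0.0010i)  (-0.3500+0.2501i)·(-0.3226-0.0147i)  (-0.0512+0.0000i)·(+0.0120+0.0000i)  (+0.3500+0.2501i)·(+0.3226-0.0147i)  (+0.0151+0.0442i)·(-0.0109+0.0010i)  (+0.1599-0.5346i)·(-0.4133+0.0569i)
Y_3^0(R⁻¹ n̂) = +0.160832+0.000000i

Re=0.1608 Im=0.0000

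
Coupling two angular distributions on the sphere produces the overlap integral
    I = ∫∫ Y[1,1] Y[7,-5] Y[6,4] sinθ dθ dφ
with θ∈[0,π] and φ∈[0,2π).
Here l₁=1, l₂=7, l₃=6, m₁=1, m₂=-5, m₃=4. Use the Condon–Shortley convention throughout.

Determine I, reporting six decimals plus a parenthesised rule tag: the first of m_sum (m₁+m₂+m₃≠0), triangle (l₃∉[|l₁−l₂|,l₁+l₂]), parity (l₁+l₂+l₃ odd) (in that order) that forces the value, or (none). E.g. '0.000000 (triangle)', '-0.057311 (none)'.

-0.284256 (none)

Rules hold: Σm=0, L=14 even, 6≤6≤8.
N = 3·15·13 = 585
Δ = 2!·0!·12!/15! = 1/1365
Racah Σ t=1..1: t=1:−1/518400 = -1/518400
⇒ 3j(1 7 6; 0 0 0)² = 7/195, sgn -1
Racah Σ t=0..0: t=0:+1/14515200 = 1/14515200
⇒ 3j(1 7 6; 1 -5 4)² = 22/455, sgn +1
4πI² = N·(3j₀)²·(3jₘ)² = 66/65
I = -1·√(1.01538/4π) = -0.28425647
No selection rule forces the value: the integral is nonzero (none).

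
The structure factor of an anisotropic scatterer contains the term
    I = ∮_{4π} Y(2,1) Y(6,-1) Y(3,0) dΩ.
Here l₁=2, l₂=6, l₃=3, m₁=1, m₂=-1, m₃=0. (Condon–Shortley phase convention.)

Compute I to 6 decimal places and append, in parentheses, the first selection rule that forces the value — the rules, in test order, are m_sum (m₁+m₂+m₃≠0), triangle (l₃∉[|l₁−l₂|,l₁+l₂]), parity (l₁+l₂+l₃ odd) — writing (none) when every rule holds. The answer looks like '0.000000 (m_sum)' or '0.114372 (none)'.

0.000000 (triangle)

l₃=3 ∉ [4,8] — triangle fails ⇒ I = 0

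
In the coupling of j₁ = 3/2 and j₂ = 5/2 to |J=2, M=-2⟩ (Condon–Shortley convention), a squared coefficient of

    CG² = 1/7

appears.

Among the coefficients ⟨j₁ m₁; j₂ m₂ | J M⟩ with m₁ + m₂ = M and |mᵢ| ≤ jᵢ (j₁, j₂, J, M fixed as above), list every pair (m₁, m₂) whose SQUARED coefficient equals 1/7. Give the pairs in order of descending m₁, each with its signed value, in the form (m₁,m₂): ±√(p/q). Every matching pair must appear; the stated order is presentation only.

Admissible pairs with m₁+m₂ = M = -2: (-3/2,-1/2), (-1/2,-3/2), (1/2,-5/2)
  (m₁,m₂)=(1/2,-5/2): CG² = 10/21, CG = +√(10/21)
  (m₁,m₂)=(-1/2,-3/2): CG² = 8/21, CG = −√(8/21)
  (m₁,m₂)=(-3/2,-1/2): CG² = 1/7, CG = +√(1/7)   ← matches the target
Pairs with CG² = 1/7: (-3/2,-1/2): +√(1/7)

(-3/2,-1/2): +√(1/7)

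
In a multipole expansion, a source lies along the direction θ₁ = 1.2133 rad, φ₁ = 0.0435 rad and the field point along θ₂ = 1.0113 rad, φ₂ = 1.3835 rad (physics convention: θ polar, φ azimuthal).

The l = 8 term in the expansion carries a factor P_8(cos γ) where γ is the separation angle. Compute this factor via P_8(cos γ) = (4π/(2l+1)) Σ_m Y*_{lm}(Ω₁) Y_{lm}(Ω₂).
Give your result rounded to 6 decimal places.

Term-by-term m-sum for l=8 (normalisation 4π/17 = 0.739198):
  [-8]  conj(Y_{8,-8})(Ω₁) = (0.287348, 0.104239) ; Y_{8,-8}(Ω₂) = (0.009929, 0.136848) ; Δ = (-0.011412, 0.040358)
  [-7]  conj(Y_{8,-7})(Ω₁) = (0.435719, 0.136935) ; Y_{8,-7}(Ω₂) = (-0.332177, 0.088267) ; Δ = (-0.156823, -0.007027)
  [-6]  conj(Y_{8,-6})(Ω₁) = (0.205647, 0.054927) ; Y_{8,-6}(Ω₂) = (-0.194513, -0.405756) ; Δ = (-0.017714, -0.094127)
  [-5]  conj(Y_{8,-5})(Ω₁) = (-0.233155, -0.051526) ; Y_{8,-5}(Ω₂) = (0.186304, -0.137072) ; Δ = (-0.050500, 0.022359)
  [-4]  conj(Y_{8,-4})(Ω₁) = (-0.310233, -0.054532) ; Y_{8,-4}(Ω₂) = (-0.149031, -0.138611) ; Δ = (0.038676, 0.051129)
  [-3]  conj(Y_{8,-3})(Ω₁) = (0.099913, 0.013113) ; Y_{8,-3}(Ω₂) = (0.184857, -0.293618) ; Δ = (0.022320, -0.026912)
  [-2]  conj(Y_{8,-2})(Ω₁) = (0.326890, 0.028511) ; Y_{8,-2}(Ω₂) = (-0.031251, -0.012287) ; Δ = (-0.009865, -0.004907)
  [-1]  conj(Y_{8,-1})(Ω₁) = (-0.039211, -0.001707) ; Y_{8,-1}(Ω₂) = (0.064605, -0.340890) ; Δ = (-0.003115, 0.013256)
  [+0]  conj(Y_{8,0})(Ω₁) = (-0.326998, -0.000000) ; Y_{8,0}(Ω₂) = (0.018104, 0.000000) ; Δ = (-0.005920, -0.000000)
  [+1]  conj(Y_{8,1})(Ω₁) = (0.039211, -0.001707) ; Y_{8,1}(Ω₂) = (-0.064605, -0.340890) ; Δ = (-0.003115, -0.013256)
  [+2]  conj(Y_{8,2})(Ω₁) = (0.326890, -0.028511) ; Y_{8,2}(Ω₂) = (-0.031251, 0.012287) ; Δ = (-0.009865, 0.004907)
  [+3]  conj(Y_{8,3})(Ω₁) = (-0.099913, 0.013113) ; Y_{8,3}(Ω₂) = (-0.184857, -0.293618) ; Δ = (0.022320, 0.026912)
  [+4]  conj(Y_{8,4})(Ω₁) = (-0.310233, 0.054532) ; Y_{8,4}(Ω₂) = (-0.149031, 0.138611) ; Δ = (0.038676, -0.051129)
  [+5]  conj(Y_{8,5})(Ω₁) = (0.233155, -0.051526) ; Y_{8,5}(Ω₂) = (-0.186304, -0.137072) ; Δ = (-0.050500, -0.022359)
  [+6]  conj(Y_{8,6})(Ω₁) = (0.205647, -0.054927) ; Y_{8,6}(Ω₂) = (-0.194513, 0.405756) ; Δ = (-0.017714, 0.094127)
  [+7]  conj(Y_{8,7})(Ω₁) = (-0.435719, 0.136935) ; Y_{8,7}(Ω₂) = (0.332177, 0.088267) ; Δ = (-0.156823, 0.007027)
  [+8]  conj(Y_{8,8})(Ω₁) = (0.287348, -0.104239) ; Y_{8,8}(Ω₂) = (0.009929, -0.136848) ; Δ = (-0.011412, -0.040358)
Total Σ_m = (-0.382788, 0.000000). Multiply by 0.739198: (-0.282956, 0.000000). P_8(cos γ) = -0.282956

-0.282956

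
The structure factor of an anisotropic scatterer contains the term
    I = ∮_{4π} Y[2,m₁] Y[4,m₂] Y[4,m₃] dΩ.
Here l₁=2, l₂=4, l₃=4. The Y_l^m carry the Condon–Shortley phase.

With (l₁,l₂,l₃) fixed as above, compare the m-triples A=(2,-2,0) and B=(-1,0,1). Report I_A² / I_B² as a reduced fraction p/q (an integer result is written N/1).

18/1

Same 2,4,4: normalisation and zero-m 3j drop out of the ratio.
A: Δ: 2! 2! 6! / 11! → 1/13860; sum: t=0:+1/192 = 1/192; 3j²(2 4 4; 2 -2 0) = Δ·Π!·Σ² = 3/77  (sign +1)
B: Δ: 2! 2! 6! / 11! → 1/13860; sum: t=1:−1/72 t=2:+1/96 = -1/288; 3j²(2 4 4; -1 0 1) = Δ·Π!·Σ² = 1/462  (sign +1)
I_A²/I_B² = (3/77)/(1/462) = 18/1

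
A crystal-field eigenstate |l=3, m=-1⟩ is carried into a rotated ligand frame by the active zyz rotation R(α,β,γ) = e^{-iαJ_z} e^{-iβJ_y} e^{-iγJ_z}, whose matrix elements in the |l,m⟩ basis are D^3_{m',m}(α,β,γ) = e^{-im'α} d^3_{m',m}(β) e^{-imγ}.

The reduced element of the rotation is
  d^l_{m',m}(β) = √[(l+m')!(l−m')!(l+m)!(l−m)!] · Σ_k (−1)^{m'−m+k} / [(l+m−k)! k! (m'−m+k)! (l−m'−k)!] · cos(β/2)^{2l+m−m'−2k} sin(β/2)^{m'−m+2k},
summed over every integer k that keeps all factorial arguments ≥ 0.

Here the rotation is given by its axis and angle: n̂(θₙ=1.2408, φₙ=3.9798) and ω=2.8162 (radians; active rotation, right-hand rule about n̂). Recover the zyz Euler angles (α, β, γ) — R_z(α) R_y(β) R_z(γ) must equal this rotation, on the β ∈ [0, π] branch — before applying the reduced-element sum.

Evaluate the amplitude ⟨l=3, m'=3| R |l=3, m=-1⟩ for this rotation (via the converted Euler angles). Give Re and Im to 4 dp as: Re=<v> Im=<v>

Re=0.2825 Im=0.2511

Axis–angle → zyz. n̂ = (sinθₙcosφₙ, sinθₙsinφₙ, cosθₙ) = (-0.632711, -0.703332, +0.324040), ω = 2.8162.
R = I cosω + sinω [n̂]ₓ + (1−cosω) n̂n̂ᵀ gives
  R = [-0.167886, +0.763070, -0.624130; +0.970249, +0.015868, -0.241590; -0.174446, -0.646121, -0.743032]
β = atan2(√(R₁₃²+R₂₃²), R₃₃) = 2.408386; α = atan2(R₂₃, R₁₃) mod 2π = 3.510914; γ = atan2(R₃₂, −R₃₁) mod 2π = 4.976092
Split into d^3_{3,-1}(β=2.4084) × two z-phases.
With c≡cos(β/2)=0.358447 and s≡sin(β/2)=0.933550, N=[720·1·2·24]^{1/2}=185.903201
k: max(0,(-1)−(3))=0 … min(3+(-1),3−(3))=0
  k=0: (−1)^4·185.9032/(48)·0.3584^2·0.9336^4 = +0.377960
d^3_{3,-1}(2.4084) = +0.377960
Phases: e^{-i·(3)·3.5109}=-0.446484+0.894791i, e^{-i·(-1)·4.9761}=+0.260657-0.965431i ⇒ D=+0.282517+0.251073i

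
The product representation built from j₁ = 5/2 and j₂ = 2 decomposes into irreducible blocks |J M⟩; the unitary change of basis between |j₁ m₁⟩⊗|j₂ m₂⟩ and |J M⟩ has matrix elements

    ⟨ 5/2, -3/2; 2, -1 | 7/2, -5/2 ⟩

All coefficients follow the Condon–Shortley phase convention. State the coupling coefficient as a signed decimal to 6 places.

−√(1/63) = -0.125988

√[8·1!4!3!/9! · 1!4!1!3!1!6!] = √(2304/7)
  +(−1)^0/∏(0,1,4,1,0,2)! = 1/48  (running 1/48)
  +(−1)^1/∏(1,0,3,0,1,3)! = -1/36  (running -1/144)
⟨..|..⟩ = √(2304/7)·(-1/144) = -0.125988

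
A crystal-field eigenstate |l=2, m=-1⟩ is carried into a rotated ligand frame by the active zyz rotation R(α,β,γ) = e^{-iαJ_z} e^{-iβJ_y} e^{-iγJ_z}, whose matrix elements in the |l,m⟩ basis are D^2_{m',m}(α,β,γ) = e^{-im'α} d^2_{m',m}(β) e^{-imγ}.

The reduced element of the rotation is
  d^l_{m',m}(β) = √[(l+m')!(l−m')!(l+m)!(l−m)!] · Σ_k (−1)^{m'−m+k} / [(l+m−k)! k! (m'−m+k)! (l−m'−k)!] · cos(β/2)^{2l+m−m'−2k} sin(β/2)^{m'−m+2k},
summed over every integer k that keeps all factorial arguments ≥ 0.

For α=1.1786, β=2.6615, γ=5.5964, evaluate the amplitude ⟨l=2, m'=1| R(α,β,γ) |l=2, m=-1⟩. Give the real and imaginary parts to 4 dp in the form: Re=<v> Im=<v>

Re=0.2120 Im=0.6987

Split into d^2_{1,-1}(β=2.6615) × two z-phases.
With c≡cos(β/2)=0.237748 and s≡sin(β/2)=0.971327, N=[6·1·1·6]^{1/2}=6.000000
The bounds max(0,m−m')=0 and min(l+m,l−m')=1 give 2 terms
  k=0: (−1)^2·6.0000/(2)·0.2377^2·0.9713^2 = +0.159987
  k=1: (−1)^3·6.0000/(6)·0.2377^0·0.9713^4 = -0.890147
d^2_{1,-1}(2.6615) = +0.159987 -0.890147 = -0.730160
Phases: e^{-i·(1)·1.1786}=+0.382219-0.924072i, e^{-i·(-1)·5.5964}=+0.773288-0.634055i ⇒ D=+0.211999+0.698706i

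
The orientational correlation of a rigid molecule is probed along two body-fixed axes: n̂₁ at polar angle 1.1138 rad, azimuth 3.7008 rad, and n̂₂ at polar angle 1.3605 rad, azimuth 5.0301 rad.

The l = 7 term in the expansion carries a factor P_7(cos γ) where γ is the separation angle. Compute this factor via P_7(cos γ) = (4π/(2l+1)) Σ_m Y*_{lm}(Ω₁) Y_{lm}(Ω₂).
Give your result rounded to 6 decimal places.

-0.221025

Term-by-term m-sum for l=7 (normalisation 4π/15 = 0.837758):
  m=-7: (+0.167768+0.163612i) × (-0.339770+0.260004i) = -0.099542-0.011970i  (running Σ = -0.099542-0.011970i)
  m=-6: (-0.421340-0.091415i) × (+0.112492+0.322652i) = -0.017902-0.146230i  (running Σ = -0.117445-0.158200i)
  m=-5: (+0.307631-0.110747i) × (-0.142277+0.002527i) = -0.043489+0.016534i  (running Σ = -0.160934-0.141666i)
  m=-4: (+0.060830-0.077410i) × (-0.100761+0.325787i) = +0.019090+0.027618i  (running Σ = -0.141844-0.114048i)
  m=-3: (-0.037758+0.352111i) × (-0.033365-0.023702i) = +0.009605-0.010853i  (running Σ = -0.132238-0.124902i)
  m=-2: (-0.024215-0.049826i) × (-0.263427+0.194265i) = +0.016058+0.008421i  (running Σ = -0.116180-0.116480i)
  m=-1: (-0.276286-0.172913i) × (-0.000422-0.001284i) = -0.000105+0.000428i  (running Σ = -0.116285-0.116052i)
  m=0: (+0.097233-0.000000i) × (-0.321490+0.000000i) = -0.031260+0.000000i  (running Σ = -0.147545-0.116052i)
  m=1: (+0.276286-0.172913i) × (+0.000422-0.001284i) = -0.000105-0.000428i  (running Σ = -0.147650-0.116480i)
  m=2: (-0.024215+0.049826i) × (-0.263427-0.194265i) = +0.016058-0.008421i  (running Σ = -0.131592-0.124902i)
  m=3: (+0.037758+0.352111i) × (+0.033365-0.023702i) = +0.009605+0.010853i  (running Σ = -0.121986-0.114048i)
  m=4: (+0.060830+0.077410i) × (-0.100761-0.325787i) = +0.019090-0.027618i  (running Σ = -0.102896-0.141666i)
  m=5: (-0.307631-0.110747i) × (+0.142277+0.002527i) = -0.043489-0.016534i  (running Σ = -0.146385-0.158200i)
  m=6: (-0.421340+0.091415i) × (+0.112492-0.322652i) = -0.017902+0.146230i  (running Σ = -0.164287-0.011970i)
  m=7: (-0.167768+0.163612i) × (+0.339770+0.260004i) = -0.099542+0.011970i  (running Σ = -0.263830+0.000000i)
Accumulated sum -0.263830+0.000000i; after 4π/(2l+1) scaling, -0.221025+0.000000i ⇒ P_7 = -0.221025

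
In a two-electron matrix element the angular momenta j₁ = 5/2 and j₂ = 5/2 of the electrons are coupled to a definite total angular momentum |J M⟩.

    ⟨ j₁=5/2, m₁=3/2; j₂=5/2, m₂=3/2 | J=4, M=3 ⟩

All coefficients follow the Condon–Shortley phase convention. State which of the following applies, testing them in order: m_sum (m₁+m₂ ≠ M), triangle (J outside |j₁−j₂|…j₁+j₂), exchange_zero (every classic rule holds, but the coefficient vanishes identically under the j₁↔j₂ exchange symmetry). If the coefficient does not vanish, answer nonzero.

m-sum: m₁+m₂ = 3/2+3/2 = 3, M = 3  ✓
triangle: |j₁−j₂| = 0 ≤ J = 4 ≤ j₁+j₂ = 5  ✓
exchange: j₁=j₂ and m₁=m₂, and (−1)^(j₁+j₂−J) = (−1)^1 = −1 forces ⟨j₁m₁;j₂m₂|JM⟩ = −⟨j₂m₂;j₁m₁|JM⟩ = −⟨j₁m₁;j₂m₂|JM⟩ ⇒ the coefficient vanishes identically
Racah sum check: Σ_k collapses to 0 ⇒ CG = 0

exchange_zero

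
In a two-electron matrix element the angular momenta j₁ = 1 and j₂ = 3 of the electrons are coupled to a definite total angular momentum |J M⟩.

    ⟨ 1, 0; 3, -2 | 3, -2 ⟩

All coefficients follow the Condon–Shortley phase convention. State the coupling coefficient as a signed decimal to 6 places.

+0.577350

triangle: 1!·1!·5!/8! = 120/40320
(j±m)!: 1!·1!·1!·5!·1!·5! = 14400
prefactor² = (2J+1)·Δ·N² = 300
  k=0: +1/(0!·1!·1!·1!·0!·4!) = 1/24
  k=1: −1/(1!·0!·0!·0!·1!·5!) = -1/120
Σ = 1/30  ⇒  CG² = 300·(1/30)² = 1/3
CG = +√(1/3) = +0.577350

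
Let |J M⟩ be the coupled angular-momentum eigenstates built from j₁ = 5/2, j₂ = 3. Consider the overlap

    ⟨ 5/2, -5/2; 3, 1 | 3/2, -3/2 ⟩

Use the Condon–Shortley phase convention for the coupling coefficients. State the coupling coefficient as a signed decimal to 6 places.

+0.267261

√[4·4!1!2!/8! · 0!5!4!2!0!3!] = √(1152/7)
  +(−1)^4/∏(4,0,1,0,0,2)! = 1/48  (running 1/48)
⟨..|..⟩ = √(1152/7)·(1/48) = +0.267261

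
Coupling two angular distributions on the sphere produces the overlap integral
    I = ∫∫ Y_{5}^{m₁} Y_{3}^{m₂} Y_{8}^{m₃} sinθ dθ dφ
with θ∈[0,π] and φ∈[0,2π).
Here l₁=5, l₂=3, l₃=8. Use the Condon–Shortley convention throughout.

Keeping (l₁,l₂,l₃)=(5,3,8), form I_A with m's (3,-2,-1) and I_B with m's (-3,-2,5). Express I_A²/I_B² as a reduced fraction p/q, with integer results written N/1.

7/143

l's match ⇒ only the (l;m) 3-j factors differ between A and B.
A: triangle coeff Δ(5,3,8) = 1/136136; Σ_t [0,0]: t=0:+1/9676800 = 1/9676800; (3j)²=27/19448 [(5 3 8; 3 -2 -1)], sign=-1
B: triangle coeff Δ(5,3,8) = 1/136136; Σ_t [0,0]: t=0:+1/9676800 = 1/9676800; (3j)²=27/952 [(5 3 8; -3 -2 5)], sign=-1
I_A²/I_B² = (27/19448)/(27/952) = 7/143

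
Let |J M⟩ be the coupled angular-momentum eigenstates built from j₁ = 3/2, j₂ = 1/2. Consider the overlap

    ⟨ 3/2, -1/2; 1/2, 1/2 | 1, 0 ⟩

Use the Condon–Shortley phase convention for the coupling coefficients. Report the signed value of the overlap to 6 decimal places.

√[3·1!2!0!/4! · 1!2!1!0!1!1!] = √(1/2)
  +(−1)^1/∏(1,0,1,0,1,0)! = -1  (running -1)
⟨..|..⟩ = √(1/2)·(-1) = -0.707107

−√(1/2) = -0.707107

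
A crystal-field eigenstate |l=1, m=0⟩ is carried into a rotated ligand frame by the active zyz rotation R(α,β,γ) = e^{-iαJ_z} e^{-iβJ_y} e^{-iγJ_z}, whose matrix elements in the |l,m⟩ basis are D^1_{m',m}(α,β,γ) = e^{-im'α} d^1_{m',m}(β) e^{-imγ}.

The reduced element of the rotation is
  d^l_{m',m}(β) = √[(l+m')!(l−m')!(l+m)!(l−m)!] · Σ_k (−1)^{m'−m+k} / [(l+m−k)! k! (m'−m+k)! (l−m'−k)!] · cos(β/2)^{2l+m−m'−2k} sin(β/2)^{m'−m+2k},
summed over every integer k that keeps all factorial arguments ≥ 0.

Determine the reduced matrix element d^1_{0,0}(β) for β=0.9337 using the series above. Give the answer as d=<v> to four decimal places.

d^1_{0,0}(β=0.9337) via the finite sum:
With c≡cos(β/2)=0.892990 and s≡sin(β/2)=0.450076, N=[1·1·1·1]^{1/2}=1.000000
The bounds max(0,m−m')=0 and min(l+m,l−m')=1 give 2 terms
  k=0: (−1)^0·1.0000/(1)·0.8930^2·0.4501^0 = +0.797432
  k=1: (−1)^1·1.0000/(1)·0.8930^0·0.4501^2 = -0.202568
d^1_{0,0}(0.9337) = +0.797432 -0.202568 = +0.594864

d=0.5949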